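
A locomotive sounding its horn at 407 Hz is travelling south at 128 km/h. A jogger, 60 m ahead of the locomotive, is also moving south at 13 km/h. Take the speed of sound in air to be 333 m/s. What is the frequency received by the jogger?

451 Hz

128 km/h = 35.56 m/s; 13 km/h = 3.611 m/s.
The jogger is ahead, so the locomotive is moving toward it while the jogger is moving away from the locomotive.
General Doppler shift: f' = f · (v − v_o)/(v − v_s).
f' = 407 × (333 − 3.611)/(333 − 35.56) = 407 × 329.39/297.44 ≈ 451 Hz.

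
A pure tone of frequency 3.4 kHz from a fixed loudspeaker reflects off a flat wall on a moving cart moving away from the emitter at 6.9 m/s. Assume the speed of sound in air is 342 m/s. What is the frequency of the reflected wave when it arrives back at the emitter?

3.27 kHz

The flat wall on a moving cart first receives the wave as a moving observer: f₁ = f₀ · (v − u)/v = 3.4 × (342 − 6.9)/342 ≈ 3.33 kHz.
On reflection it acts as a source moving away from the stationary detector: f₂ = f₁ · v/(v + u) = 3.33 × 342/348.9 ≈ 3.27 kHz.
Equivalently f₂ = f₀ · (v − u)/(v + u).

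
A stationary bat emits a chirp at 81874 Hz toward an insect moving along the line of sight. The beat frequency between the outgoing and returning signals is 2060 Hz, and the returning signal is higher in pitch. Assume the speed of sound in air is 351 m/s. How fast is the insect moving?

4.4 m/s

Double Doppler shift off a moving reflector: f₂ = f₀ · (v + u)/(v − u) (u > 0 toward emitter).
Returning signal is higher, so f₂ = f₀ + Δf = 81874 + 2060 = 83934 Hz.
Rearranging, u = v · (f₂ − f₀)/(f₂ + f₀) = 351 × 2060/165808 ≈ 4.4 m/s.
So the insect is moving at 4.4 m/s toward the emitter.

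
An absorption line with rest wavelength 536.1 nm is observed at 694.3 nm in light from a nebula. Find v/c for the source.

0.253c

λ'/λ₀ = 1.2951 > 1 (redshift), so the source is receding.
λ'/λ₀ = √((1 + β)/(1 − β)) for a receding source ⇒ β = (r² − 1)/(r² + 1) with r = λ'/λ₀.
β = (1.6773 − 1)/(1.6773 + 1) ≈ 0.253.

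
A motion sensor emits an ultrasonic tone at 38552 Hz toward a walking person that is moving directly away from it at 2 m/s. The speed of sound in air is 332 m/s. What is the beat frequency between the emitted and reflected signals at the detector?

At the walking person (a moving observer), f₁ = f₀ · (v − u)/v = 38552 × 330/332 ≈ 38320 Hz.
On reflection it acts as a source moving away from the stationary detector: f₂ = f₁ · v/(v + u) = 38320 × 332/334 ≈ 38090 Hz.
Beat frequency: |f₂ − f₀| = 2u·f₀/(v + u) = 2 × 2 × 38552/334 ≈ 462 Hz.

462 Hz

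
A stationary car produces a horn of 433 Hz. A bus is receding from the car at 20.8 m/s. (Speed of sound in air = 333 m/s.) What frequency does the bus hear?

Only the observer moves, away from the source, so f' = f · (v − v_o)/v.
f' = 433 × (333 − 20.8)/333 = 433 × 312.2/333 ≈ 406 Hz.

406 Hz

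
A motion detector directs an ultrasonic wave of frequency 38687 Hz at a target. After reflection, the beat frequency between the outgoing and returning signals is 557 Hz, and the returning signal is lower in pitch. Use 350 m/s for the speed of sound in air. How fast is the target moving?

2.54 m/s

Double Doppler shift off a moving reflector: f₂ = f₀ · (v + u)/(v − u) (u > 0 toward emitter).
Returning signal is lower, so f₂ = f₀ − Δf = 38687 − 557 = 38130 Hz.
Rearranging, u = v · (f₂ − f₀)/(f₂ + f₀) = 350 × -557/76817 ≈ -2.54 m/s.
So the target is moving at 2.54 m/s away from the emitter.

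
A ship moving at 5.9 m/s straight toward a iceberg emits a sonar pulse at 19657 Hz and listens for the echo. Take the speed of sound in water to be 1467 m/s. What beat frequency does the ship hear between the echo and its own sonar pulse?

159 Hz

The iceberg receives the sound from a moving source: f₁ = f₀ · v/(v − v_e) = 19657 × 1467/1461.1 ≈ 19736.4 Hz.
On the return leg the ship is a moving observer: f₂ = f₁ · (v + v_e)/v = 19736.4 × 1472.9/1467 ≈ 19815.8 Hz.
Beat against the emitted tone: |f₂ − f₀| = 2v_e·f₀/(v − v_e) = 2 × 5.9 × 19657/1461.1 ≈ 159 Hz.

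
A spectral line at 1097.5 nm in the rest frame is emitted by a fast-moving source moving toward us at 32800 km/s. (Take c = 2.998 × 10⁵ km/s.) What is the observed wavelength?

β = v/c = 32800/299800 = 0.1094.
Relativistic Doppler for wavelength: λ' = λ₀ · √((1 − β)/(1 + β)).
λ' = 1097.5 × √(0.8906/1.1094) = 1097.5 × 0.89597 ≈ 983.3 nm.

983.3 nm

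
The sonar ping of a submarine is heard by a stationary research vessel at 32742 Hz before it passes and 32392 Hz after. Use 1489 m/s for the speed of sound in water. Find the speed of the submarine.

8.0 m/s

f₁/f₂ = (v + v_s)/(v − v_s), so v_s = v · (f₁ − f₂)/(f₁ + f₂).
v_s = 1489 × (32742 − 32392)/(32742 + 32392) = 1489 × 350/65134 ≈ 8.0 m/s.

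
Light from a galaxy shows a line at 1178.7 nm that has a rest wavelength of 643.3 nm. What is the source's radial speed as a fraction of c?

0.541c

λ'/λ₀ = 1.8323 > 1 (redshift), so the source is receding.
λ'/λ₀ = √((1 + β)/(1 − β)) for a receding source ⇒ β = (r² − 1)/(r² + 1) with r = λ'/λ₀.
β = (3.3572 − 1)/(3.3572 + 1) ≈ 0.541.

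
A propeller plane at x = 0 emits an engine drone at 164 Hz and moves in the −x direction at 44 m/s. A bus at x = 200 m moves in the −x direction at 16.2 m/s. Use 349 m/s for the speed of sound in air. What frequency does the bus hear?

The observer lies on the +x side, so the source is heading away from the observer and the observer is heading toward the source.
Both move, so f' = f · (v + v_o)/(v + v_s).
f' = 164 × (349 + 16.2)/(349 + 44) = 164 × 365.2/393 ≈ 152 Hz.

152 Hz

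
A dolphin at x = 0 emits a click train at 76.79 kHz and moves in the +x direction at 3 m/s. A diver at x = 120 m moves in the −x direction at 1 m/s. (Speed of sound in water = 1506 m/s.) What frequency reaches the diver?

The observer lies on the +x side, so the source is heading toward the observer and the observer is heading toward the source.
General Doppler shift: f' = f · (v + v_o)/(v − v_s).
f' = 76.79 × (1506 + 1)/(1506 − 3) = 76.79 × 1507/1503 ≈ 77.0 kHz.

77.0 kHz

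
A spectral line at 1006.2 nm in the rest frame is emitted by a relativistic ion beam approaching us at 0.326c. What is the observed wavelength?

717.4 nm

Relativistic Doppler for wavelength: λ' = λ₀ · √((1 − β)/(1 + β)).
λ' = 1006.2 × √(0.6740/1.3260) = 1006.2 × 0.71295 ≈ 717.4 nm.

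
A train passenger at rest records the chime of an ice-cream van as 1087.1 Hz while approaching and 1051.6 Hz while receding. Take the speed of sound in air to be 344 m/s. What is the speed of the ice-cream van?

5.7 m/s

f₁/f₂ = (v + v_s)/(v − v_s), so v_s = v · (f₁ − f₂)/(f₁ + f₂).
v_s = 344 × (1087.1 − 1051.6)/(1087.1 + 1051.6) = 344 × 35.5/2138.7 ≈ 5.7 m/s.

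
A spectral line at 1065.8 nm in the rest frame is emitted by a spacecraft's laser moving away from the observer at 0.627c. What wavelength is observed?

Relativistic Doppler for wavelength: λ' = λ₀ · √((1 + β)/(1 − β)).
λ' = 1065.8 × √(1.6270/0.3730) = 1065.8 × 2.08852 ≈ 2225.9 nm.

2225.9 nm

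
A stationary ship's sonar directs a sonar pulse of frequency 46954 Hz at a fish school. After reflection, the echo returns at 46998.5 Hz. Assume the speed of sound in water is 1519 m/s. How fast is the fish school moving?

0.72 m/s

Double Doppler shift off a moving reflector: f₂ = f₀ · (v + u)/(v − u) (u > 0 toward emitter).
Rearranging, u = v · (f₂ − f₀)/(f₂ + f₀) = 1519 × 44.5/93952.5 ≈ 0.72 m/s.
So the fish school is moving at 0.72 m/s toward the emitter.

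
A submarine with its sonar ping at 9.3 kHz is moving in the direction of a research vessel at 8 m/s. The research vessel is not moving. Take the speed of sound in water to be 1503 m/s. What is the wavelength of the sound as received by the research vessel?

16.1 cm

Moving source, stationary observer: f' = f · v/(v − v_s) since the source is approaching.
f' = 9.3 × 1503/(1503 − 8) ≈ 9.35 kHz.
λ' = v/f' = 1503/9349.77 ≈ 16.1 cm.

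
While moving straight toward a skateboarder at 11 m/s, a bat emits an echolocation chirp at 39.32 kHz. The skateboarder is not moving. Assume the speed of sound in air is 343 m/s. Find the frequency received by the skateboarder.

40.6 kHz

With the source moving toward a stationary observer, f' = f · v/(v − v_s).
f' = 39.32 × 343/(343 − 11) = 39.32 × 343/332 ≈ 40.6 kHz.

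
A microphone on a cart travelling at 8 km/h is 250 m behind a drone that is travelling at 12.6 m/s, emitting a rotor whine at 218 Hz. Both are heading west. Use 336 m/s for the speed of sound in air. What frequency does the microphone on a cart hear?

212 Hz

8 km/h = 2.222 m/s.
The microphone on a cart is behind, so the drone is moving away from it while the microphone on a cart is moving toward the drone.
With source receding and observer approaching, f' = f · (v + v_o)/(v + v_s).
f' = 218 × (336 + 2.222)/(336 + 12.6) = 218 × 338.22/348.6 ≈ 212 Hz.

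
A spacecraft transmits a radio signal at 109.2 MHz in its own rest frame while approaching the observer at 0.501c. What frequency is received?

Relativistic Doppler for frequency: f' = f₀ · √((1 + β)/(1 − β)).
f' = 109.2 × √(1.5010/0.4990) = 109.2 × 1.73436 ≈ 189.4 MHz.

189.4 MHz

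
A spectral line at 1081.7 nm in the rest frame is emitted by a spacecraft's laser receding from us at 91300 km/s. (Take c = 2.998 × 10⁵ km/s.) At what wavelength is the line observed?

β = v/c = 91300/299800 = 0.3045.
Relativistic Doppler for wavelength: λ' = λ₀ · √((1 + β)/(1 − β)).
λ' = 1081.7 × √(1.3045/0.6955) = 1081.7 × 1.36959 ≈ 1481.5 nm.

1481.5 nm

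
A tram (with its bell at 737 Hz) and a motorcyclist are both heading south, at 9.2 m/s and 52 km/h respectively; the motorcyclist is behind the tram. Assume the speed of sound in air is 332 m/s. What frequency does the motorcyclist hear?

748 Hz

52 km/h = 14.44 m/s.
The motorcyclist is behind, so the tram is moving away from it while the motorcyclist is moving toward the tram.
With source receding and observer approaching, f' = f · (v + v_o)/(v + v_s).
f' = 737 × (332 + 14.44)/(332 + 9.2) = 737 × 346.44/341.2 ≈ 748 Hz.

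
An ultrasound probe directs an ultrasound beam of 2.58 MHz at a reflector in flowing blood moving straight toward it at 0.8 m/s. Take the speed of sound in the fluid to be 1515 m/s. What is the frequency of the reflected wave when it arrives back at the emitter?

The reflector in flowing blood first receives the wave as a moving observer: f₁ = f₀ · (v + u)/v = 2.58 × (1515 + 0.8)/1515 ≈ 2.581 MHz.
The reflection then acts as a moving source: f₂ = f₁ · v/(v − u) ≈ 2.583 MHz.
Equivalently f₂ = f₀ · (v + u)/(v − u).

2.583 MHz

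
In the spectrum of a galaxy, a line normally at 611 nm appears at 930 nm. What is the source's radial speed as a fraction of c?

λ'/λ₀ = 1.5221 > 1 (redshift), so the source is receding.
λ'/λ₀ = √((1 + β)/(1 − β)) for a receding source ⇒ β = (r² − 1)/(r² + 1) with r = λ'/λ₀.
β = (2.3168 − 1)/(2.3168 + 1) ≈ 0.397.

0.397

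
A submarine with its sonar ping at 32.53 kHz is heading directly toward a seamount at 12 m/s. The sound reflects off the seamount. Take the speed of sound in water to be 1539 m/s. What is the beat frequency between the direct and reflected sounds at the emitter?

The seamount receives the sound from a moving source: f₁ = f₀ · v/(v − v_e) = 32.53 × 1539/1527 ≈ 32.786 kHz.
On the return leg the submarine is a moving observer: f₂ = f₁ · (v + v_e)/v = 32.786 × 1551/1539 ≈ 33.041 kHz.
Beat against the emitted tone (with f₀ = 32530 Hz): |f₂ − f₀| = 2v_e·f₀/(v − v_e) = 2 × 12 × 32530/1527 ≈ 511 Hz.

511 Hz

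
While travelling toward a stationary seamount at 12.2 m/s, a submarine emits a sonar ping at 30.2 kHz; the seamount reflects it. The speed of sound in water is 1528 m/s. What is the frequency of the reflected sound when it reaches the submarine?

The seamount receives the sound from a moving source: f₁ = f₀ · v/(v − v_e) = 30.2 × 1528/1515.8 ≈ 30.4 kHz.
On the return leg the submarine is a moving observer: f₂ = f₁ · (v + v_e)/v = 30.4 × 1540.2/1528 ≈ 30.7 kHz.
Equivalently f₂ = f₀ · (v + v_e)/(v − v_e).

30.7 kHz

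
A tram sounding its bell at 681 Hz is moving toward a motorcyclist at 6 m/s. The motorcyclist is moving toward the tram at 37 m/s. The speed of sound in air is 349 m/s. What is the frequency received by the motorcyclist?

766 Hz

General Doppler shift: f' = f · (v + v_o)/(v − v_s).
f' = 681 × (349 + 37)/(349 − 6) = 681 × 386/343 ≈ 766 Hz.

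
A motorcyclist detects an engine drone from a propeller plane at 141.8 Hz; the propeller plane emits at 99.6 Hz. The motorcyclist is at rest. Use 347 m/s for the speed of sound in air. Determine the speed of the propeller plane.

f' > f, so the propeller plane is approaching.
f' = f · v/(v − v_s) ⇒ v_s = v · |1 − f/f'|.
v_s = 347 × |1 − 99.6/141.8| = 347 × 0.2976 ≈ 103 m/s.

103 m/s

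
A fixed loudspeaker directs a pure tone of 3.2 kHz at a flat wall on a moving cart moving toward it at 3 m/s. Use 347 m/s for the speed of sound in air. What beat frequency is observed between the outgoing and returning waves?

At the flat wall on a moving cart (a moving observer), f₁ = f₀ · (v + u)/v = 3.2 × 350/347 ≈ 3.2277 kHz.
The reflection then acts as a moving source: f₂ = f₁ · v/(v − u) ≈ 3.2558 kHz.
Equivalently f₂ = f₀ · (v + u)/(v − u).
Beat frequency (with f₀ = 3200 Hz): |f₂ − f₀| = 2u·f₀/(v − u) = 2 × 3 × 3200/344 ≈ 55.8 Hz.

55.8 Hz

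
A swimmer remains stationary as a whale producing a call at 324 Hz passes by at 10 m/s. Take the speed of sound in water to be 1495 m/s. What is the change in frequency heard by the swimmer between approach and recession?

Approaching: f₁ = f · v/(v − v_s) = 324 × 1495/1485 ≈ 326.18 Hz.
Receding: f₂ = f · v/(v + v_s) = 324 × 1495/1505 ≈ 321.85 Hz.
Drop: f₁ − f₂ = 2f·v·v_s/(v² − v_s²) = 2 × 324 × 1495 × 10/(1495² − 10²) ≈ 4.33 Hz.

4.33 Hz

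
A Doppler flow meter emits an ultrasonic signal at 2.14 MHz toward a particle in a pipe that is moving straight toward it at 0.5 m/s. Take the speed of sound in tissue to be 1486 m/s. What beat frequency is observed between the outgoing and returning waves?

The particle in a pipe first receives the wave as a moving observer: f₁ = f₀ · (v + u)/v = 2.14 × (1486 + 0.5)/1486 ≈ 2.140720 MHz.
On reflection it acts as a source moving toward the stationary detector: f₂ = f₁ · v/(v − u) = 2.140720 × 1486/1485.5 ≈ 2.141441 MHz.
Beat frequency (with f₀ = 2140000 Hz): |f₂ − f₀| = 2u·f₀/(v − u) = 2 × 0.5 × 2140000/1485.5 ≈ 1441 Hz.

1441 Hz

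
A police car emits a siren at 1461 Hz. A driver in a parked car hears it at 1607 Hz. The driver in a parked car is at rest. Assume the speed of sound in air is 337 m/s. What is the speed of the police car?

f' > f, so the police car is approaching.
f' = f · v/(v − v_s) ⇒ v_s = v · |1 − f/f'|.
v_s = 337 × |1 − 1461/1607| = 337 × 0.09085 ≈ 31 m/s.

31 m/s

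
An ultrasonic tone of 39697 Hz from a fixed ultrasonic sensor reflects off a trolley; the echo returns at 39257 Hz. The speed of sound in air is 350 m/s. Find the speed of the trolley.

1.95 m/s

Double Doppler shift off a moving reflector: f₂ = f₀ · (v + u)/(v − u) (u > 0 toward emitter).
Rearranging, u = v · (f₂ − f₀)/(f₂ + f₀) = 350 × -440/78954 ≈ -1.95 m/s.
So the trolley is moving at 1.95 m/s away from the emitter.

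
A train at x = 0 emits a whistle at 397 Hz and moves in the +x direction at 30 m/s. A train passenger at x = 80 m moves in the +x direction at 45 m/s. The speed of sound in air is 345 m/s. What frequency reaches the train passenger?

The observer lies on the +x side, so the source is heading toward the observer and the observer is heading away from the source.
Both move, so f' = f · (v − v_o)/(v − v_s).
f' = 397 × (345 − 45)/(345 − 30) = 397 × 300/315 ≈ 378 Hz.

378 Hz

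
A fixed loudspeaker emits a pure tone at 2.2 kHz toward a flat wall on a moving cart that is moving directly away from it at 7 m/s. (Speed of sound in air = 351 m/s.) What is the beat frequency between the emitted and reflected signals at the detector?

86 Hz

The flat wall on a moving cart first receives the wave as a moving observer: f₁ = f₀ · (v − u)/v = 2.2 × (351 − 7)/351 ≈ 2.1561 kHz.
The reflection then acts as a moving source: f₂ = f₁ · v/(v + u) ≈ 2.1140 kHz.
Beat frequency (with f₀ = 2200 Hz): |f₂ − f₀| = 2u·f₀/(v + u) = 2 × 7 × 2200/358 ≈ 86 Hz.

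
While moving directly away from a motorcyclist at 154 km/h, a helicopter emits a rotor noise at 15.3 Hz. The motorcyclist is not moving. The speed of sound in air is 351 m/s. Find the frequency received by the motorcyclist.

154 km/h = 42.78 m/s.
Moving source, stationary observer: f' = f · v/(v + v_s) since the source is receding.
f' = 15.3 × 351/(351 + 42.78) = 15.3 × 351/393.8 ≈ 13.6 Hz.

13.6 Hz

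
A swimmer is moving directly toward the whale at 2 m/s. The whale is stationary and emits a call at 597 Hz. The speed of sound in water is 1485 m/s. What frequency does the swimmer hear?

598 Hz

Moving observer, stationary source: f' = f · (v + v_o)/v.
f' = 597 × (1485 + 2)/1485 = 597 × 1487/1485 ≈ 598 Hz.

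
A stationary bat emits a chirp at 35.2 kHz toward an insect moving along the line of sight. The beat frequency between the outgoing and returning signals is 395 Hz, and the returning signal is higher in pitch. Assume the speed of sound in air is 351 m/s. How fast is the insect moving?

Double Doppler shift off a moving reflector: f₂ = f₀ · (v + u)/(v − u) (u > 0 toward emitter).
Returning signal is higher, so f₂ = f₀ + Δf = 35200 + 395 = 35595 Hz.
Rearranging, u = v · (f₂ − f₀)/(f₂ + f₀) = 351 × 395/70795 ≈ 1.96 m/s.
So the insect is moving at 1.96 m/s toward the emitter.

1.96 m/s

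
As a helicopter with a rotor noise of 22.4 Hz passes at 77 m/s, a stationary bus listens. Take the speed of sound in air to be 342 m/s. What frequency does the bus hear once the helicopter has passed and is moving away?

18.3 Hz

Receding: f₂ = f · v/(v + v_s) = 22.4 × 342/419 ≈ 18.3 Hz.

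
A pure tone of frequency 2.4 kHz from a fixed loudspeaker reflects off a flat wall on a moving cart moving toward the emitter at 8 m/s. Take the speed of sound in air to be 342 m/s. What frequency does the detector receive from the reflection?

2.51 kHz

The flat wall on a moving cart first receives the wave as a moving observer: f₁ = f₀ · (v + u)/v = 2.4 × (342 + 8)/342 ≈ 2.46 kHz.
On reflection it acts as a source moving toward the stationary detector: f₂ = f₁ · v/(v − u) = 2.46 × 342/334 ≈ 2.51 kHz.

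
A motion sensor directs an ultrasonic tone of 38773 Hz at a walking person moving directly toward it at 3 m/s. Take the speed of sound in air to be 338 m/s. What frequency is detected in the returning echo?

39467 Hz

The walking person first receives the wave as a moving observer: f₁ = f₀ · (v + u)/v = 38773 × (338 + 3)/338 ≈ 39117 Hz.
The reflection then acts as a moving source: f₂ = f₁ · v/(v − u) ≈ 39467 Hz.
Equivalently f₂ = f₀ · (v + u)/(v − u).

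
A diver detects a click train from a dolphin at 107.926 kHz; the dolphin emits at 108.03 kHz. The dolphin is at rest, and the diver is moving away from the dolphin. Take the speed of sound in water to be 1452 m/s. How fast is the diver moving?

1.40 m/s

f' = f · (v − v_o)/v ⇒ v_o = v · |f'/f − 1|.
v_o = 1452 × |107.926/108.03 − 1| = 1452 × 0.0009627 ≈ 1.40 m/s.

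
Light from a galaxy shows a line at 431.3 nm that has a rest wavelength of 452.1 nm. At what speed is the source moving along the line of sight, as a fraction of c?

0.047c

λ'/λ₀ = 0.9540 < 1 (blueshift), so the source is approaching.
λ'/λ₀ = √((1 − β)/(1 + β)) for an approaching source ⇒ β = (1 − r²)/(1 + r²) with r = λ'/λ₀.
β = (1 − 0.9101)/(1 + 0.9101) ≈ 0.047.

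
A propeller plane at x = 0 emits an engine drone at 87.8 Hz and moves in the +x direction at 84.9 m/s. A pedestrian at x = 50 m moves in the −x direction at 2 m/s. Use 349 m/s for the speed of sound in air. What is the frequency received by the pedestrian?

The observer lies on the +x side, so the source is heading toward the observer and the observer is heading toward the source.
Both move, so f' = f · (v + v_o)/(v − v_s).
f' = 87.8 × (349 + 2)/(349 − 84.9) = 87.8 × 351/264.1 ≈ 117 Hz.

117 Hz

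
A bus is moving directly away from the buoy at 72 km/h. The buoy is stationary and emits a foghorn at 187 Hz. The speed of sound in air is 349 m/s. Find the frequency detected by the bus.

176 Hz

72 km/h = 20 m/s.
Moving observer, stationary source: f' = f · (v − v_o)/v.
f' = 187 × (349 − 20)/349 = 187 × 329/349 ≈ 176 Hz.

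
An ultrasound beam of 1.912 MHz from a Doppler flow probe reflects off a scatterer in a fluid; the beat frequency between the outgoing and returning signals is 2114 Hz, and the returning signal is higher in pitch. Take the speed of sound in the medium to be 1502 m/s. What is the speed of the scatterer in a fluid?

Double Doppler shift off a moving reflector: f₂ = f₀ · (v + u)/(v − u) (u > 0 toward emitter).
Returning signal is higher, so f₂ = f₀ + Δf = 1912000 + 2114 = 1914114 Hz.
Rearranging, u = v · (f₂ − f₀)/(f₂ + f₀) = 1502 × 2114/3826114 ≈ 0.83 m/s.
So the scatterer in a fluid is moving at 0.83 m/s toward the emitter.

0.83 m/s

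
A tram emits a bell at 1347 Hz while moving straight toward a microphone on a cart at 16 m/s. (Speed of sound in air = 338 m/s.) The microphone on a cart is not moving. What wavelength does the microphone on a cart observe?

23.9 cm

With the source moving toward a stationary observer, f' = f · v/(v − v_s).
f' = 1347 × 338/(338 − 16) ≈ 1414 Hz.
λ' = v/f' = 338/1413.93 ≈ 23.9 cm.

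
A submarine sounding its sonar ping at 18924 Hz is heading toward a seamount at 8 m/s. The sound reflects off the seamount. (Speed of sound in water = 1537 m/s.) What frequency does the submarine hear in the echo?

The seamount receives the sound from a moving source: f₁ = f₀ · v/(v − v_e) = 18924 × 1537/1529 ≈ 19023 Hz.
On the return leg the submarine is a moving observer: f₂ = f₁ · (v + v_e)/v = 19023 × 1545/1537 ≈ 19122 Hz.
Equivalently f₂ = f₀ · (v + v_e)/(v − v_e).

19122 Hz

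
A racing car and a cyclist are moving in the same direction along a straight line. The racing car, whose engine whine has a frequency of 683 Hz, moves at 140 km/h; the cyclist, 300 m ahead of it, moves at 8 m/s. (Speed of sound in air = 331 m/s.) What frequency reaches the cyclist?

140 km/h = 38.89 m/s.
The cyclist is ahead, so the racing car is moving toward it while the cyclist is moving away from the racing car.
Both move, so f' = f · (v − v_o)/(v − v_s).
f' = 683 × (331 − 8)/(331 − 38.89) = 683 × 323/292.11 ≈ 755 Hz.

755 Hz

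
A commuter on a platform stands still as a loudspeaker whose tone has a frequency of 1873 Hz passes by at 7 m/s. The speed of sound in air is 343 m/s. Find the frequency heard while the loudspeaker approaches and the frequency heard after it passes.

1912 Hz approaching; 1836 Hz receding

Approaching: f₁ = f · v/(v − v_s) = 1873 × 343/336 ≈ 1912 Hz.
Receding: f₂ = f · v/(v + v_s) = 1873 × 343/350 ≈ 1836 Hz.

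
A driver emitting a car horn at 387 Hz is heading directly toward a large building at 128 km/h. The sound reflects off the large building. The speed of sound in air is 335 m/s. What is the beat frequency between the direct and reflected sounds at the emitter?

92 Hz

128 km/h = 35.56 m/s.
The large building receives the sound from a moving source: f₁ = f₀ · v/(v − v_e) = 387 × 335/299.44 ≈ 433.0 Hz.
On the return leg the driver is a moving observer: f₂ = f₁ · (v + v_e)/v = 433.0 × 370.56/335 ≈ 478.9 Hz.
Equivalently f₂ = f₀ · (v + v_e)/(v − v_e).
Beat against the emitted tone: |f₂ − f₀| = 2v_e·f₀/(v − v_e) = 2 × 35.56 × 387/299.44 ≈ 92 Hz.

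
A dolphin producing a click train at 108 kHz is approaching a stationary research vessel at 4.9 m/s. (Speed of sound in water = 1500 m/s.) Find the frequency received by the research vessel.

108.4 kHz

Moving source, stationary observer: f' = f · v/(v − v_s) since the source is approaching.
f' = 108 × 1500/(1500 − 4.9) = 108 × 1500/1495 ≈ 108.4 kHz.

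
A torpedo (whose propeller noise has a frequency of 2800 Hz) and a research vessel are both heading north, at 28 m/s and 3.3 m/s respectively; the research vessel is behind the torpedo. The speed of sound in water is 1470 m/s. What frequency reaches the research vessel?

2754 Hz

The research vessel is behind, so the torpedo is moving away from it while the research vessel is moving toward the torpedo.
With source receding and observer approaching, f' = f · (v + v_o)/(v + v_s).
f' = 2800 × (1470 + 3.3)/(1470 + 28) = 2800 × 1473.3/1498 ≈ 2754 Hz.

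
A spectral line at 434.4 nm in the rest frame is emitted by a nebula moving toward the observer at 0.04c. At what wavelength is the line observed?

417.4 nm

Relativistic Doppler for wavelength: λ' = λ₀ · √((1 − β)/(1 + β)).
λ' = 434.4 × √(0.9600/1.0400) = 434.4 × 0.96077 ≈ 417.4 nm.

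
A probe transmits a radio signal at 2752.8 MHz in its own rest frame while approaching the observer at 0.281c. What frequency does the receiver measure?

3674.4 MHz

Relativistic Doppler for frequency: f' = f₀ · √((1 + β)/(1 − β)).
f' = 2752.8 × √(1.2810/0.7190) = 2752.8 × 1.33478 ≈ 3674.4 MHz.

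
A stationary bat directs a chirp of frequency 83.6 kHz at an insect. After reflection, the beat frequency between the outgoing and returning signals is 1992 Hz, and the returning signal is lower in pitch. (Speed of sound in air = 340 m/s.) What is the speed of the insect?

4.1 m/s

Double Doppler shift off a moving reflector: f₂ = f₀ · (v + u)/(v − u) (u > 0 toward emitter).
Returning signal is lower, so f₂ = f₀ − Δf = 83600 − 1992 = 81608 Hz.
Rearranging, u = v · (f₂ − f₀)/(f₂ + f₀) = 340 × -1992/165208 ≈ -4.1 m/s.
So the insect is moving at 4.1 m/s away from the emitter.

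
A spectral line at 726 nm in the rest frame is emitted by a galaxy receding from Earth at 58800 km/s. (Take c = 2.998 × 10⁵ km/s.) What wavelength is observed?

β = v/c = 58800/299800 = 0.1961.
Relativistic Doppler for wavelength: λ' = λ₀ · √((1 + β)/(1 − β)).
λ' = 726 × √(1.1961/0.8039) = 726 × 1.21982 ≈ 885.6 nm.

885.6 nm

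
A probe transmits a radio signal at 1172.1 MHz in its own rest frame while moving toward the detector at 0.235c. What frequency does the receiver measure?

1489.2 MHz

Relativistic Doppler for frequency: f' = f₀ · √((1 + β)/(1 − β)).
f' = 1172.1 × √(1.2350/0.7650) = 1172.1 × 1.27058 ≈ 1489.2 MHz.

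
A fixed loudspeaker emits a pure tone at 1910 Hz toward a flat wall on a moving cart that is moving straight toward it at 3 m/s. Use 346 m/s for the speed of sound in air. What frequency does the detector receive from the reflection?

The flat wall on a moving cart first receives the wave as a moving observer: f₁ = f₀ · (v + u)/v = 1910 × (346 + 3)/346 ≈ 1927 Hz.
On reflection it acts as a source moving toward the stationary detector: f₂ = f₁ · v/(v − u) = 1927 × 346/343 ≈ 1943 Hz.
Equivalently f₂ = f₀ · (v + u)/(v − u).

1943 Hz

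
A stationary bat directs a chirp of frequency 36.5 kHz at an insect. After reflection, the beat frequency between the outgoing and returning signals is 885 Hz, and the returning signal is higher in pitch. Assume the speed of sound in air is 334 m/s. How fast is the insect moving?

Double Doppler shift off a moving reflector: f₂ = f₀ · (v + u)/(v − u) (u > 0 toward emitter).
Returning signal is higher, so f₂ = f₀ + Δf = 36500 + 885 = 37385 Hz.
Rearranging, u = v · (f₂ − f₀)/(f₂ + f₀) = 334 × 885/73885 ≈ 4.0 m/s.
So the insect is moving at 4.0 m/s toward the emitter.

4.0 m/s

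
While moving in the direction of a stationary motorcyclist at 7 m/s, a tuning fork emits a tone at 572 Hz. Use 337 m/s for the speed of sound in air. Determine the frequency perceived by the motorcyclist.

With the source moving toward a stationary observer, f' = f · v/(v − v_s).
f' = 572 × 337/(337 − 7) = 572 × 337/330 ≈ 584 Hz.

584 Hz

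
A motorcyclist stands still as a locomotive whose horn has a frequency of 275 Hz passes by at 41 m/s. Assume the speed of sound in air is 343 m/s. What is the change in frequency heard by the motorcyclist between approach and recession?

66.7 Hz

Approaching: f₁ = f · v/(v − v_s) = 275 × 343/302 ≈ 312.3 Hz.
Receding: f₂ = f · v/(v + v_s) = 275 × 343/384 ≈ 245.6 Hz.
Drop: f₁ − f₂ = 2f·v·v_s/(v² − v_s²) = 2 × 275 × 343 × 41/(343² − 41²) ≈ 66.7 Hz.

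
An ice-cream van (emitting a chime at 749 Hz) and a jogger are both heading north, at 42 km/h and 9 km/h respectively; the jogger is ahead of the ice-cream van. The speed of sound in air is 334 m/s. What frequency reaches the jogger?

770 Hz

42 km/h = 11.67 m/s; 9 km/h = 2.5 m/s.
The jogger is ahead, so the ice-cream van is moving toward it while the jogger is moving away from the ice-cream van.
With source approaching and observer receding, f' = f · (v − v_o)/(v − v_s).
f' = 749 × (334 − 2.5)/(334 − 11.67) = 749 × 331.5/322.33 ≈ 770 Hz.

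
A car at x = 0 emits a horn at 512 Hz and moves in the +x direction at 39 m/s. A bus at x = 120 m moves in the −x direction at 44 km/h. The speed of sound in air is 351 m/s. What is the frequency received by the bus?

44 km/h = 12.22 m/s.
The observer lies on the +x side, so the source is heading toward the observer and the observer is heading toward the source.
With source approaching and observer approaching, f' = f · (v + v_o)/(v − v_s).
f' = 512 × (351 + 12.22)/(351 − 39) = 512 × 363.22/312 ≈ 596 Hz.

596 Hz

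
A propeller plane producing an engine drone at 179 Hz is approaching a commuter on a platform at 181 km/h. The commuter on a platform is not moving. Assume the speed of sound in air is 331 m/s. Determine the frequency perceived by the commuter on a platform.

211 Hz

181 km/h = 50.28 m/s.
Only the source moves, toward the listener, so f' = f · v/(v − v_s).
f' = 179 × 331/(331 − 50.28) = 179 × 331/280.7 ≈ 211 Hz.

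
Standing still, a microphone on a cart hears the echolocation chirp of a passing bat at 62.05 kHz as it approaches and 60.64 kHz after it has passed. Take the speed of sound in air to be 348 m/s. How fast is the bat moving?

4.0 m/s

f₁/f₂ = (v + v_s)/(v − v_s), so v_s = v · (f₁ − f₂)/(f₁ + f₂).
v_s = 348 × (62.05 − 60.64)/(62.05 + 60.64) = 348 × 1.41/122.69 ≈ 4.0 m/s.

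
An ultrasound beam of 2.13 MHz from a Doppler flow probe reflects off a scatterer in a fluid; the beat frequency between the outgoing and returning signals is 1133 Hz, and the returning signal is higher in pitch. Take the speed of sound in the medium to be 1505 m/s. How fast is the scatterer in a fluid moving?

0.40 m/s

Double Doppler shift off a moving reflector: f₂ = f₀ · (v + u)/(v − u) (u > 0 toward emitter).
Returning signal is higher, so f₂ = f₀ + Δf = 2130000 + 1133 = 2131133 Hz.
Rearranging, u = v · (f₂ − f₀)/(f₂ + f₀) = 1505 × 1133/4261133 ≈ 0.40 m/s.
So the scatterer in a fluid is moving at 0.40 m/s toward the emitter.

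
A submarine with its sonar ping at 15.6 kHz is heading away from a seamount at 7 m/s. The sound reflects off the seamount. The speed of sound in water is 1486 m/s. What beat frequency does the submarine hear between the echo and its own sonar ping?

The seamount receives the sound from a moving source: f₁ = f₀ · v/(v + v_e) = 15.6 × 1486/1493 ≈ 15.5269 kHz.
On the return leg the submarine is a moving observer: f₂ = f₁ · (v − v_e)/v = 15.5269 × 1479/1486 ≈ 15.4537 kHz.
Beat against the emitted tone (with f₀ = 15600 Hz): |f₂ − f₀| = 2v_e·f₀/(v + v_e) = 2 × 7 × 15600/1493 ≈ 146 Hz.

146 Hz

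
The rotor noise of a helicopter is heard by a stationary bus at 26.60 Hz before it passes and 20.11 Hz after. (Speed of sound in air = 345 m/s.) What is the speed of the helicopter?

f₁/f₂ = (v + v_s)/(v − v_s), so v_s = v · (f₁ − f₂)/(f₁ + f₂).
v_s = 345 × (26.60 − 20.11)/(26.60 + 20.11) = 345 × 6.49/46.71 ≈ 48 m/s.

48 m/s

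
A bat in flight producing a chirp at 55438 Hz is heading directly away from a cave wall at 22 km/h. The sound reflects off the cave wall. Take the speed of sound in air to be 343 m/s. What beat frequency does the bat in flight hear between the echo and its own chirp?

1941 Hz

22 km/h = 6.111 m/s.
The cave wall receives the sound from a moving source: f₁ = f₀ · v/(v + v_e) = 55438 × 343/349.11 ≈ 54468 Hz.
On the return leg the bat in flight is a moving observer: f₂ = f₁ · (v − v_e)/v = 54468 × 336.89/343 ≈ 53497 Hz.
Beat against the emitted tone: |f₂ − f₀| = 2v_e·f₀/(v + v_e) = 2 × 6.111 × 55438/349.11 ≈ 1941 Hz.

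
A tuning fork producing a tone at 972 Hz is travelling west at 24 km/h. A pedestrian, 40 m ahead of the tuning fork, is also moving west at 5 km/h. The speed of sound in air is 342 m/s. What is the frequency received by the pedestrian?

987 Hz

24 km/h = 6.667 m/s; 5 km/h = 1.389 m/s.
The pedestrian is ahead, so the tuning fork is moving toward it while the pedestrian is moving away from the tuning fork.
With source approaching and observer receding, f' = f · (v − v_o)/(v − v_s).
f' = 972 × (342 − 1.389)/(342 − 6.667) = 972 × 340.61/335.33 ≈ 987 Hz.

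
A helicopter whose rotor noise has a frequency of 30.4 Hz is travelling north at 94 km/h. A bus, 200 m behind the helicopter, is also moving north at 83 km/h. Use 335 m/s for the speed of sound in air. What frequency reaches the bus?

30.1 Hz

94 km/h = 26.11 m/s; 83 km/h = 23.06 m/s.
The bus is behind, so the helicopter is moving away from it while the bus is moving toward the helicopter.
With source receding and observer approaching, f' = f · (v + v_o)/(v + v_s).
f' = 30.4 × (335 + 23.06)/(335 + 26.11) = 30.4 × 358.06/361.11 ≈ 30.1 Hz.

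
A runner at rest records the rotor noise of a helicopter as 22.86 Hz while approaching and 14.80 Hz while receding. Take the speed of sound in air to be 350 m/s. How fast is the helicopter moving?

f₁/f₂ = (v + v_s)/(v − v_s), so v_s = v · (f₁ − f₂)/(f₁ + f₂).
v_s = 350 × (22.86 − 14.80)/(22.86 + 14.80) = 350 × 8.06/37.66 ≈ 75 m/s.

75 m/s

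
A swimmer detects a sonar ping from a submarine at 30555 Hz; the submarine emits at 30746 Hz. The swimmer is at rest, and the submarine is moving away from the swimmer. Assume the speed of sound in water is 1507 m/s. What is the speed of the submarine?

9.4 m/s

f' = f · v/(v + v_s) ⇒ v_s = v · |1 − f/f'|.
v_s = 1507 × |1 − 30746/30555| = 1507 × 0.006251 ≈ 9.4 m/s.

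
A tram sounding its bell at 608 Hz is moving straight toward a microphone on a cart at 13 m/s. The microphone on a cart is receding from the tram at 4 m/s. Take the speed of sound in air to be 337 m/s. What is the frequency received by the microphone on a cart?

625 Hz

With source approaching and observer receding, f' = f · (v − v_o)/(v − v_s).
f' = 608 × (337 − 4)/(337 − 13) = 608 × 333/324 ≈ 625 Hz.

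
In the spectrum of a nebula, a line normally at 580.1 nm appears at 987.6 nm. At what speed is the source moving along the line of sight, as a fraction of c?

λ'/λ₀ = 1.7025 > 1 (redshift), so the source is receding.
λ'/λ₀ = √((1 + β)/(1 − β)) for a receding source ⇒ β = (r² − 1)/(r² + 1) with r = λ'/λ₀.
β = (2.8984 − 1)/(2.8984 + 1) ≈ 0.487.

0.487c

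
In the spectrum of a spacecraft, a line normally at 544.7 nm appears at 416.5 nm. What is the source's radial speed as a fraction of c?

λ'/λ₀ = 0.7646 < 1 (blueshift), so the source is approaching.
λ'/λ₀ = √((1 − β)/(1 + β)) for an approaching source ⇒ β = (1 − r²)/(1 + r²) with r = λ'/λ₀.
β = (1 − 0.5847)/(1 + 0.5847) ≈ 0.262.

0.262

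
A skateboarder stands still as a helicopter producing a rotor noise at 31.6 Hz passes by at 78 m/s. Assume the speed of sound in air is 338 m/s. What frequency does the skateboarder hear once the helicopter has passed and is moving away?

25.7 Hz

Receding: f₂ = f · v/(v + v_s) = 31.6 × 338/416 ≈ 25.7 Hz.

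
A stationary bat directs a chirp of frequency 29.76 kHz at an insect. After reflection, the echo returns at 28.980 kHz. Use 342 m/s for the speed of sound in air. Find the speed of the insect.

Double Doppler shift off a moving reflector: f₂ = f₀ · (v + u)/(v − u) (u > 0 toward emitter).
Rearranging, u = v · (f₂ − f₀)/(f₂ + f₀) = 342 × -0.780/58.740 ≈ -4.5 m/s.
So the insect is moving at 4.5 m/s away from the emitter.

4.5 m/s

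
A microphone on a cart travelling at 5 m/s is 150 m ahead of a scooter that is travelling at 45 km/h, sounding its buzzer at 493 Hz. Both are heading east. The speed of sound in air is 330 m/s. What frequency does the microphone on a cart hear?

505 Hz

45 km/h = 12.5 m/s.
The microphone on a cart is ahead, so the scooter is moving toward it while the microphone on a cart is moving away from the scooter.
Both move, so f' = f · (v − v_o)/(v − v_s).
f' = 493 × (330 − 5)/(330 − 12.5) = 493 × 325/317.5 ≈ 505 Hz.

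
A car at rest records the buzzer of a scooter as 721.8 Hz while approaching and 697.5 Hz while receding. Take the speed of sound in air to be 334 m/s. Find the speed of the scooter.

5.7 m/s

f₁/f₂ = (v + v_s)/(v − v_s), so v_s = v · (f₁ − f₂)/(f₁ + f₂).
v_s = 334 × (721.8 − 697.5)/(721.8 + 697.5) = 334 × 24.3/1419.3 ≈ 5.7 m/s.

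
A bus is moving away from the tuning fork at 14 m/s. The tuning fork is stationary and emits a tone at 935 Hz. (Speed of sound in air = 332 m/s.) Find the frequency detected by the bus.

Only the observer moves, away from the source, so f' = f · (v − v_o)/v.
f' = 935 × (332 − 14)/332 = 935 × 318/332 ≈ 896 Hz.

896 Hz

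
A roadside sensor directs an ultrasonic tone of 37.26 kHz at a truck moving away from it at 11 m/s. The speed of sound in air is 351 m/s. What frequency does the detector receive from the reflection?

35.0 kHz

At the truck (a moving observer), f₁ = f₀ · (v − u)/v = 37.26 × 340/351 ≈ 36.1 kHz.
The reflection then acts as a moving source: f₂ = f₁ · v/(v + u) ≈ 35.0 kHz.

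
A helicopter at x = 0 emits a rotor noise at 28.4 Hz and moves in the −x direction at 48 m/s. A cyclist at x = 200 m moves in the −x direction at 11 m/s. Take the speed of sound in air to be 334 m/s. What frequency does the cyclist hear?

The observer lies on the +x side, so the source is heading away from the observer and the observer is heading toward the source.
Both move, so f' = f · (v + v_o)/(v + v_s).
f' = 28.4 × (334 + 11)/(334 + 48) = 28.4 × 345/382 ≈ 25.6 Hz.

25.6 Hz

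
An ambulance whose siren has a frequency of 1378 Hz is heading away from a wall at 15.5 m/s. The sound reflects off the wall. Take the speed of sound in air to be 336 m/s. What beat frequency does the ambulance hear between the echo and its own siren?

122 Hz

The wall receives the sound from a moving source: f₁ = f₀ · v/(v + v_e) = 1378 × 336/351.5 ≈ 1317.2 Hz.
On the return leg the ambulance is a moving observer: f₂ = f₁ · (v − v_e)/v = 1317.2 × 320.5/336 ≈ 1256.5 Hz.
Equivalently f₂ = f₀ · (v − v_e)/(v + v_e).
Beat against the emitted tone: |f₂ − f₀| = 2v_e·f₀/(v + v_e) = 2 × 15.5 × 1378/351.5 ≈ 122 Hz.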